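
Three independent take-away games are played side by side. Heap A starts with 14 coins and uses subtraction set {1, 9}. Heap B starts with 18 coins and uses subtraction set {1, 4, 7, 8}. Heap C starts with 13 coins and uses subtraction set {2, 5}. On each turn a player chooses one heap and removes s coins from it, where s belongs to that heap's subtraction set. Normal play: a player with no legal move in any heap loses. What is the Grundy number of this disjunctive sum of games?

3

Heap A, S = {1, 9}:
G(0) = 0
G(1) = mex{0} = 1
G(2) = mex{1} = 0
G(3) = mex{0} = 1
G(4) = mex{1} = 0
G(5) = mex{0} = 1
G(6) = mex{1} = 0
G(7) = mex{0} = 1
G(8) = mex{1} = 0
G(9) = mex{0,0} = 1
G(10) = mex{1,1} = 0
G(11) = mex{0,0} = 1
G(12) = mex{1,1} = 0
G(13) = mex{0,0} = 1
G(14) = mex{1,1} = 0
G_A(14) = 0.
Heap B, S = {1, 4, 7, 8}:
G(0) = 0
G(1) = mex{0} = 1
G(2) = mex{1} = 0
G(3) = mex{0} = 1
G(4) = mex{1,0} = 2
G(5) = mex{2,1} = 0
G(6) = mex{0,0} = 1
G(7) = mex{1,1,0} = 2
G(8) = mex{2,2,1,0} = 3
G(9) = mex{3,0,0,1} = 2
G(10) = mex{2,1,1,0} = 3
G(11) = mex{3,2,2,1} = 0
G(12) = mex{0,3,0,2} = 1
G(13) = mex{1,2,1,0} = 3
G(14) = mex{3,3,2,1} = 0
G(15) = mex{0,0,3,2} = 1
G(16) = mex{1,1,2,3} = 0
G(17) = mex{0,3,3,2} = 1
G(18) = mex{1,0,0,3} = 2
G_B(18) = 2.
Heap C, S = {2, 5}:
n :  0  1  2  3  4  5  6  7  8  9 10 11 12 13
G :  0  0  1  1  0  2  1  0  0  1  1  0  2  1
G_C(13) = 1.
Combined Grundy value = 0 ⊕ 2 ⊕ 1 = 3.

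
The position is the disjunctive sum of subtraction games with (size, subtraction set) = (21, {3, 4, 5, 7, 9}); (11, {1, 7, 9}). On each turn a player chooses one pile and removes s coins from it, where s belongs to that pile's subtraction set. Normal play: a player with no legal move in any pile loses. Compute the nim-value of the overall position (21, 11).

Pile A, S = {3, 4, 5, 7, 9}:
n :  0  1  2  3  4  5  6  7  8  9 10 11 12 13 14 15 16 17 18 19 20 21
G :  0  0  0  1  1  1  2  2  2  3  3  3  0  0  0  1  1  1  2  2  2  3
G_A(21) = 3.
Pile B, S = {1, 7, 9}:
n :  0  1  2  3  4  5  6  7  8  9 10 11
G :  0  1  0  1  0  1  0  1  0  1  0  1
G_B(11) = 1.
Combined Grundy value = 3 ⊕ 1 = 2.

2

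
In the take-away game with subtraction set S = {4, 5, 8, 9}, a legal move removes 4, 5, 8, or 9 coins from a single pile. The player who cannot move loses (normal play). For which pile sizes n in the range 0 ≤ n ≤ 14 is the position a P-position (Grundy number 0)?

0, 1, 2, 3, 13, 14

n :  0  1  2  3  4  5  6  7  8  9 10 11 12 13 14
G :  0  0  0  0  1  1  1  1  2  2  2  2  3  0  0
P-positions are exactly the n with G(n) = 0.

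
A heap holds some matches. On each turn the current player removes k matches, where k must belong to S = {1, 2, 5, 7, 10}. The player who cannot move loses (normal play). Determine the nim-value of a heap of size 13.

1

n :  0  1  2  3  4  5  6  7  8  9 10 11 12 13
G :  0  1  2  0  1  2  0  1  2  0  1  2  0  1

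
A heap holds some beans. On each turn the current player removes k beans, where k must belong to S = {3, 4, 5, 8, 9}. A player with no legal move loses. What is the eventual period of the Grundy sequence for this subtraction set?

12

n :  0  1  2  3  4  5  6  7  8  9 10 11 12 13 14 15 16 17 18 19 20 21 22 23 24 25
G :  0  0  0  1  1  1  2  2  2  3  3  3  0  0  0  1  1  1  2  2  2  3  3  3  0  0
G(n+12) = G(n) holds for n = 0,…,8 (a full window of length max(S) = 9), so the sequence is purely periodic with period 12.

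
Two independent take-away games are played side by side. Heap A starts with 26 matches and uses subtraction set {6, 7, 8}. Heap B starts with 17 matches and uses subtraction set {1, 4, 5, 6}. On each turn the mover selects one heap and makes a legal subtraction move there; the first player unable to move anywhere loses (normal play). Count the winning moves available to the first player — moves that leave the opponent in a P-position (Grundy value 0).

1

Heap A, S = {6, 7, 8}:
n :  0  1  2  3  4  5  6  7  8  9 10 11 12 13 14 15 16 17 18 19 20 21 22 23 24 25 26
G :  0  0  0  0  0  0  1  1  1  1  1  1  2  2  0  0  0  0  0  0  1  1  1  1  1  1  2
G_A(26) = 2.
Heap B, S = {1, 4, 5, 6}:
n :  0  1  2  3  4  5  6  7  8  9 10 11 12 13 14 15 16 17
G :  0  1  0  1  2  3  2  3  4  0  1  0  1  2  3  2  3  4
G_B(17) = 4.
Combined Grundy value = 2 ⊕ 4 = 6.
A winning move leaves total XOR = 0, i.e. changes one component's Grundy value g to g ⊕ X where X is the current total.
Heap A: need g' = 2⊕6 = 4. Options: 26−6→G=1, 26−7→G=0, 26−8→G=0. Hits: 0.
Heap B: need g' = 4⊕6 = 2. Options: 17−1→G=3, 17−4→G=2, 17−5→G=1, 17−6→G=0. Hits: 1.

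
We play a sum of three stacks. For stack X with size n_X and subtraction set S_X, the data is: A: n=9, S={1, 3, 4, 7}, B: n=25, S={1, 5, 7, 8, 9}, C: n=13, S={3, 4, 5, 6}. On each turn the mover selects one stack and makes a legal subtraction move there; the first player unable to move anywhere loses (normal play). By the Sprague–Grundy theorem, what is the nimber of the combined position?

3

Stack A, S = {1, 3, 4, 7}:
G(0) = 0
G(1) = mex{0} = 1
G(2) = mex{1} = 0
G(3) = mex{0,0} = 1
G(4) = mex{1,1,0} = 2
G(5) = mex{2,0,1} = 3
G(6) = mex{3,1,0} = 2
G(7) = mex{2,2,1,0} = 3
G(8) = mex{3,3,2,1} = 0
G(9) = mex{0,2,3,0} = 1
G_A(9) = 1.
Stack B, S = {1, 5, 7, 8, 9}:
G(0) = 0
G(1) = mex{0} = 1
G(2) = mex{1} = 0
G(3) = mex{0} = 1
G(4) = mex{1} = 0
G(5) = mex{0,0} = 1
G(6) = mex{1,1} = 0
G(7) = mex{0,0,0} = 1
G(8) = mex{1,1,1,0} = 2
G(9) = mex{2,0,0,1,0} = 3
G(10) = mex{3,1,1,0,1} = 2
G(11) = mex{2,0,0,1,0} = 3
G(12) = mex{3,1,1,0,1} = 2
G(13) = mex{2,2,0,1,0} = 3
G(14) = mex{3,3,1,0,1} = 2
G(15) = mex{2,2,2,1,0} = 3
G(16) = mex{3,3,3,2,1} = 0
G(17) = mex{0,2,2,3,2} = 1
G(18) = mex{1,3,3,2,3} = 0
G(19) = mex{0,2,2,3,2} = 1
G(20) = mex{1,3,3,2,3} = 0
G(21) = mex{0,0,2,3,2} = 1
G(22) = mex{1,1,3,2,3} = 0
G(23) = mex{0,0,0,3,2} = 1
G(24) = mex{1,1,1,0,3} = 2
G(25) = mex{2,0,0,1,0} = 3
G_B(25) = 3.
Stack C, S = {3, 4, 5, 6}:
n :  0  1  2  3  4  5  6  7  8  9 10 11 12 13
G :  0  0  0  1  1  1  2  2  2  0  0  0  1  1
G_C(13) = 1.
Combined Grundy value = 1 ⊕ 3 ⊕ 1 = 3.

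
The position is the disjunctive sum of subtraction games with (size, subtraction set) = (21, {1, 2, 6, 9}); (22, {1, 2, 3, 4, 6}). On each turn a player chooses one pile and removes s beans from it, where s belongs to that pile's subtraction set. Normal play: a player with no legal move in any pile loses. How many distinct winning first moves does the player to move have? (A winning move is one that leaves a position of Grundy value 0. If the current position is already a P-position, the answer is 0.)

3

Pile A, S = {1, 2, 6, 9}:
n :  0  1  2  3  4  5  6  7  8  9 10 11 12 13 14 15 16 17 18 19 20 21
G :  0  1  2  0  1  2  3  0  1  2  0  1  2  3  0  1  2  0  1  2  3  0
G_A(21) = 0.
Pile B, S = {1, 2, 3, 4, 6}:
n :  0  1  2  3  4  5  6  7  8  9 10 11 12 13 14 15 16 17 18 19 20 21 22
G :  0  1  2  3  4  0  1  2  3  4  0  1  2  3  4  0  1  2  3  4  0  1  2
G_B(22) = 2.
Combined Grundy value = 0 ⊕ 2 = 2.
A winning move leaves total XOR = 0, i.e. changes one component's Grundy value g to g ⊕ X where X is the current total.
Pile A: need g' = 0⊕2 = 2. Options: 21−1→G=3, 21−2→G=2, 21−6→G=1, 21−9→G=2. Hits: 2.
Pile B: need g' = 2⊕2 = 0. Options: 22−1→G=1, 22−2→G=0, 22−3→G=4, 22−4→G=3, 22−6→G=1. Hits: 1.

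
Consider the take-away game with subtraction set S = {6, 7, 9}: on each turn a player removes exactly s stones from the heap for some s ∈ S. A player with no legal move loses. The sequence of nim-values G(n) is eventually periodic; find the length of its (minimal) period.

G(0) = 0
G(1) = mex{} = 0
G(2) = mex{} = 0
G(3) = mex{} = 0
G(4) = mex{} = 0
G(5) = mex{} = 0
G(6) = mex{0} = 1
G(7) = mex{0,0} = 1
G(8) = mex{0,0} = 1
G(9) = mex{0,0,0} = 1
G(10) = mex{0,0,0} = 1
G(11) = mex{0,0,0} = 1
G(12) = mex{1,0,0} = 2
G(13) = mex{1,1,0} = 2
G(14) = mex{1,1,0} = 2
G(15) = mex{1,1,1} = 0
G(16) = mex{1,1,1} = 0
G(17) = mex{1,1,1} = 0
G(18) = mex{2,1,1} = 0
G(19) = mex{2,2,1} = 0
G(20) = mex{2,2,1} = 0
G(21) = mex{0,2,2} = 1
G(22) = mex{0,0,2} = 1
G(23) = mex{0,0,2} = 1
G(24) = mex{0,0,0} = 1
G(25) = mex{0,0,0} = 1
G(26) = mex{0,0,0} = 1
G(27) = mex{1,0,0} = 2
G(28) = mex{1,1,0} = 2
G(29) = mex{1,1,0} = 2
G(30) = mex{1,1,1} = 0
G(31) = mex{1,1,1} = 0
G(n+15) = G(n) holds for n = 0,…,8 (a full window of length max(S) = 9), so the sequence is purely periodic with period 15.

15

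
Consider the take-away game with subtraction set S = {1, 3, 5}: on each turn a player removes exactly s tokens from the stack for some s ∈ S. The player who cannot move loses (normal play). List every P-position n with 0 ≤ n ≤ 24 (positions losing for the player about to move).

n :  0  1  2  3  4  5  6  7  8  9 10 11 12 13 14 15 16 17 18 19 20 21 22 23 24
G :  0  1  0  1  0  1  0  1  0  1  0  1  0  1  0  1  0  1  0  1  0  1  0  1  0
P-positions are exactly the n with G(n) = 0.

0, 2, 4, 6, 8, 10, 12, 14, 16, 18, 20, 22, 24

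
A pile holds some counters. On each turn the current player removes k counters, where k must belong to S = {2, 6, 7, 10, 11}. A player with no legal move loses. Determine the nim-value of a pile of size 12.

2

n :  0  1  2  3  4  5  6  7  8  9 10 11 12
G :  0  0  1  1  0  0  1  1  2  0  3  1  2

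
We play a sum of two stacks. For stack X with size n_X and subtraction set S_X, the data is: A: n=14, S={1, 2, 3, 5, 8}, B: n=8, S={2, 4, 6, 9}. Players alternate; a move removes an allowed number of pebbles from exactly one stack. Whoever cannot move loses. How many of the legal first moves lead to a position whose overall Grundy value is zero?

0

Stack A, S = {1, 2, 3, 5, 8}:
n :  0  1  2  3  4  5  6  7  8  9 10 11 12 13 14
G :  0  1  2  3  0  1  2  3  4  5  0  1  2  3  0
G_A(14) = 0.
Stack B, S = {2, 4, 6, 9}:
G(0) = 0
G(1) = mex{} = 0
G(2) = mex{0} = 1
G(3) = mex{0} = 1
G(4) = mex{1,0} = 2
G(5) = mex{1,0} = 2
G(6) = mex{2,1,0} = 3
G(7) = mex{2,1,0} = 3
G(8) = mex{3,2,1} = 0
G_B(8) = 0.
Combined Grundy value = 0 ⊕ 0 = 0.
A winning move leaves total XOR = 0, i.e. changes one component's Grundy value g to g ⊕ X where X is the current total.
Stack A: target g' = 0⊕0 = 0, but every legal move changes the Grundy value (mex property), so 0 moves.
Stack B: target g' = 0⊕0 = 0, but every legal move changes the Grundy value (mex property), so 0 moves.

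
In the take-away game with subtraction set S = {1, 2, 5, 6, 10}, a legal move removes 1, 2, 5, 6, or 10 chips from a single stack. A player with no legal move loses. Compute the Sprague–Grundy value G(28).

G(0) = 0
G(1) = mex{0} = 1
G(2) = mex{1,0} = 2
G(3) = mex{2,1} = 0
G(4) = mex{0,2} = 1
G(5) = mex{1,0,0} = 2
G(6) = mex{2,1,1,0} = 3
G(7) = mex{3,2,2,1} = 0
G(8) = mex{0,3,0,2} = 1
G(9) = mex{1,0,1,0} = 2
G(10) = mex{2,1,2,1,0} = 3
G(11) = mex{3,2,3,2,1} = 0
G(12) = mex{0,3,0,3,2} = 1
G(13) = mex{1,0,1,0,0} = 2
G(14) = mex{2,1,2,1,1} = 0
G(15) = mex{0,2,3,2,2} = 1
G(16) = mex{1,0,0,3,3} = 2
G(17) = mex{2,1,1,0,0} = 3
G(18) = mex{3,2,2,1,1} = 0
G(19) = mex{0,3,0,2,2} = 1
G(20) = mex{1,0,1,0,3} = 2
G(21) = mex{2,1,2,1,0} = 3
G(22) = mex{3,2,3,2,1} = 0
G(23) = mex{0,3,0,3,2} = 1
G(24) = mex{1,0,1,0,0} = 2
G(25) = mex{2,1,2,1,1} = 0
G(26) = mex{0,2,3,2,2} = 1
G(27) = mex{1,0,0,3,3} = 2
G(28) = mex{2,1,1,0,0} = 3

3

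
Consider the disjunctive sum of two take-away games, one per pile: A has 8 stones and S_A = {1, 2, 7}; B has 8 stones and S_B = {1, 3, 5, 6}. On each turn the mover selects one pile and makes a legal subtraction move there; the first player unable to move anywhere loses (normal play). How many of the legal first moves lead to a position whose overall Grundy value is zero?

Pile A, S = {1, 2, 7}:
n : 0 1 2 3 4 5 6 7 8
G : 0 1 2 0 1 2 0 1 2
G_A(8) = 2.
Pile B, S = {1, 3, 5, 6}:
G(0) = 0
G(1) = mex{0} = 1
G(2) = mex{1} = 0
G(3) = mex{0,0} = 1
G(4) = mex{1,1} = 0
G(5) = mex{0,0,0} = 1
G(6) = mex{1,1,1,0} = 2
G(7) = mex{2,0,0,1} = 3
G(8) = mex{3,1,1,0} = 2
G_B(8) = 2.
Combined Grundy value = 2 ⊕ 2 = 0.
A winning move leaves total XOR = 0, i.e. changes one component's Grundy value g to g ⊕ X where X is the current total.
Pile A: target g' = 2⊕0 = 2, but every legal move changes the Grundy value (mex property), so 0 moves.
Pile B: target g' = 2⊕0 = 2, but every legal move changes the Grundy value (mex property), so 0 moves.

0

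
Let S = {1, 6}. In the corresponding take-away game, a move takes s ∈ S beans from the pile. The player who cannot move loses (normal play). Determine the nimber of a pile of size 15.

1

n :  0  1  2  3  4  5  6  7  8  9 10 11 12 13 14 15
G :  0  1  0  1  0  1  2  0  1  0  1  0  1  2  0  1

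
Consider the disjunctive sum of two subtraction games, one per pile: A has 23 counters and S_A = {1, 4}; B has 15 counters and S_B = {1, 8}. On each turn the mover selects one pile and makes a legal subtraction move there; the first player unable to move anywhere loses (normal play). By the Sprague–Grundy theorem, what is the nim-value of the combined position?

Pile A, S = {1, 4}:
G(0) = 0
G(1) = mex{0} = 1
G(2) = mex{1} = 0
G(3) = mex{0} = 1
G(4) = mex{1,0} = 2
G(5) = mex{2,1} = 0
G(6) = mex{0,0} = 1
G(7) = mex{1,1} = 0
G(8) = mex{0,2} = 1
G(9) = mex{1,0} = 2
G(10) = mex{2,1} = 0
G(11) = mex{0,0} = 1
G(12) = mex{1,1} = 0
G(13) = mex{0,2} = 1
G(14) = mex{1,0} = 2
G(15) = mex{2,1} = 0
G(16) = mex{0,0} = 1
G(17) = mex{1,1} = 0
G(18) = mex{0,2} = 1
G(19) = mex{1,0} = 2
G(20) = mex{2,1} = 0
G(21) = mex{0,0} = 1
G(22) = mex{1,1} = 0
G(23) = mex{0,2} = 1
G_A(23) = 1.
Pile B, S = {1, 8}:
G(0) = 0
G(1) = mex{0} = 1
G(2) = mex{1} = 0
G(3) = mex{0} = 1
G(4) = mex{1} = 0
G(5) = mex{0} = 1
G(6) = mex{1} = 0
G(7) = mex{0} = 1
G(8) = mex{1,0} = 2
G(9) = mex{2,1} = 0
G(10) = mex{0,0} = 1
G(11) = mex{1,1} = 0
G(12) = mex{0,0} = 1
G(13) = mex{1,1} = 0
G(14) = mex{0,0} = 1
G(15) = mex{1,1} = 0
G_B(15) = 0.
Combined Grundy value = 1 ⊕ 0 = 1.

1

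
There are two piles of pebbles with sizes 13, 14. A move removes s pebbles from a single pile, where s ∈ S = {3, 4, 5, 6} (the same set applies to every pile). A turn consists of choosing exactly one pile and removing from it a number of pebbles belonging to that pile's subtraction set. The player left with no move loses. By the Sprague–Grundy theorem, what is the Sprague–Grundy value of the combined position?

All piles use S = {3, 4, 5, 6}:
G(0) = 0
G(1) = mex{} = 0
G(2) = mex{} = 0
G(3) = mex{0} = 1
G(4) = mex{0,0} = 1
G(5) = mex{0,0,0} = 1
G(6) = mex{1,0,0,0} = 2
G(7) = mex{1,1,0,0} = 2
G(8) = mex{1,1,1,0} = 2
G(9) = mex{2,1,1,1} = 0
G(10) = mex{2,2,1,1} = 0
G(11) = mex{2,2,2,1} = 0
G(12) = mex{0,2,2,2} = 1
G(13) = mex{0,0,2,2} = 1
G(14) = mex{0,0,0,2} = 1
Pile A: G(13) = 1.
Pile B: G(14) = 1.
Combined Grundy value = 1 ⊕ 1 = 0.

0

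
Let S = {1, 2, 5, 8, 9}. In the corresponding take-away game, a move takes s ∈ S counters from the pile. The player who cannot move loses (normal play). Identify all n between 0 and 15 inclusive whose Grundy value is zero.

G(0) = 0
G(1) = mex{0} = 1
G(2) = mex{1,0} = 2
G(3) = mex{2,1} = 0
G(4) = mex{0,2} = 1
G(5) = mex{1,0,0} = 2
G(6) = mex{2,1,1} = 0
G(7) = mex{0,2,2} = 1
G(8) = mex{1,0,0,0} = 2
G(9) = mex{2,1,1,1,0} = 3
G(10) = mex{3,2,2,2,1} = 0
G(11) = mex{0,3,0,0,2} = 1
G(12) = mex{1,0,1,1,0} = 2
G(13) = mex{2,1,2,2,1} = 0
G(14) = mex{0,2,3,0,2} = 1
G(15) = mex{1,0,0,1,0} = 2
P-positions are exactly the n with G(n) = 0.

0, 3, 6, 10, 13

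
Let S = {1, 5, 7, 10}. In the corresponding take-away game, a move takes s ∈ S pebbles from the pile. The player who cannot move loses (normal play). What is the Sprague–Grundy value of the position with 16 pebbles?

2

G(0) = 0
G(1) = mex{0} = 1
G(2) = mex{1} = 0
G(3) = mex{0} = 1
G(4) = mex{1} = 0
G(5) = mex{0,0} = 1
G(6) = mex{1,1} = 0
G(7) = mex{0,0,0} = 1
G(8) = mex{1,1,1} = 0
G(9) = mex{0,0,0} = 1
G(10) = mex{1,1,1,0} = 2
G(11) = mex{2,0,0,1} = 3
G(12) = mex{3,1,1,0} = 2
G(13) = mex{2,0,0,1} = 3
G(14) = mex{3,1,1,0} = 2
G(15) = mex{2,2,0,1} = 3
G(16) = mex{3,3,1,0} = 2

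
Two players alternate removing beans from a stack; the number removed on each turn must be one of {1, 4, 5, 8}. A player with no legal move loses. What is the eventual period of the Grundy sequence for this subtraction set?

n :  0  1  2  3  4  5  6  7  8  9 10 11 12 13 14 15 16 17 18 19
G :  0  1  0  1  2  3  2  3  4  0  1  0  1  2  3  2  3  4  0  1
G(n+9) = G(n) holds for n = 0,…,7 (a full window of length max(S) = 8), so the sequence is purely periodic with period 9.

9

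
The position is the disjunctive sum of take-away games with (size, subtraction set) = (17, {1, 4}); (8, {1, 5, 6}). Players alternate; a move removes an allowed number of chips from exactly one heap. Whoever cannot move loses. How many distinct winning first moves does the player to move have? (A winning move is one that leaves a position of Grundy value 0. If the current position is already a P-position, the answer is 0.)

Heap A, S = {1, 4}:
n :  0  1  2  3  4  5  6  7  8  9 10 11 12 13 14 15 16 17
G :  0  1  0  1  2  0  1  0  1  2  0  1  0  1  2  0  1  0
G_A(17) = 0.
Heap B, S = {1, 5, 6}:
n : 0 1 2 3 4 5 6 7 8
G : 0 1 0 1 0 1 2 3 2
G_B(8) = 2.
Combined Grundy value = 0 ⊕ 2 = 2.
A winning move leaves total XOR = 0, i.e. changes one component's Grundy value g to g ⊕ X where X is the current total.
Heap A: need g' = 0⊕2 = 2. Options: 17−1→G=1, 17−4→G=1. Hits: 0.
Heap B: need g' = 2⊕2 = 0. Options: 8−1→G=3, 8−5→G=1, 8−6→G=0. Hits: 1.

1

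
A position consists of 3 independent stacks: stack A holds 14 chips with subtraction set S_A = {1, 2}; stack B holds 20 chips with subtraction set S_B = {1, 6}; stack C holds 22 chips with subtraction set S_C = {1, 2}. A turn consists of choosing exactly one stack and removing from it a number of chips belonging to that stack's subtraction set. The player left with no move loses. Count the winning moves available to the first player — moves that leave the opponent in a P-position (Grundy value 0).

Stack A, S = {1, 2}:
G(0) = 0
G(1) = mex{0} = 1
G(2) = mex{1,0} = 2
G(3) = mex{2,1} = 0
G(4) = mex{0,2} = 1
G(5) = mex{1,0} = 2
G(6) = mex{2,1} = 0
G(7) = mex{0,2} = 1
G(8) = mex{1,0} = 2
G(9) = mex{2,1} = 0
G(10) = mex{0,2} = 1
G(11) = mex{1,0} = 2
G(12) = mex{2,1} = 0
G(13) = mex{0,2} = 1
G(14) = mex{1,0} = 2
G_A(14) = 2.
Stack B, S = {1, 6}:
n :  0  1  2  3  4  5  6  7  8  9 10 11 12 13 14 15 16 17 18 19 20
G :  0  1  0  1  0  1  2  0  1  0  1  0  1  2  0  1  0  1  0  1  2
G_B(20) = 2.
Stack C, S = {1, 2}:
G(0) = 0
G(1) = mex{0} = 1
G(2) = mex{1,0} = 2
G(3) = mex{2,1} = 0
G(4) = mex{0,2} = 1
G(5) = mex{1,0} = 2
G(6) = mex{2,1} = 0
G(7) = mex{0,2} = 1
G(8) = mex{1,0} = 2
G(9) = mex{2,1} = 0
G(10) = mex{0,2} = 1
G(11) = mex{1,0} = 2
G(12) = mex{2,1} = 0
G(13) = mex{0,2} = 1
G(14) = mex{1,0} = 2
G(15) = mex{2,1} = 0
G(16) = mex{0,2} = 1
G(17) = mex{1,0} = 2
G(18) = mex{2,1} = 0
G(19) = mex{0,2} = 1
G(20) = mex{1,0} = 2
G(21) = mex{2,1} = 0
G(22) = mex{0,2} = 1
G_C(22) = 1.
Combined Grundy value = 2 ⊕ 2 ⊕ 1 = 1.
A winning move leaves total XOR = 0, i.e. changes one component's Grundy value g to g ⊕ X where X is the current total.
Stack A: need g' = 2⊕1 = 3. Options: 14−1→G=1, 14−2→G=0. Hits: 0.
Stack B: need g' = 2⊕1 = 3. Options: 20−1→G=1, 20−6→G=0. Hits: 0.
Stack C: need g' = 1⊕1 = 0. Options: 22−1→G=0, 22−2→G=2. Hits: 1.

1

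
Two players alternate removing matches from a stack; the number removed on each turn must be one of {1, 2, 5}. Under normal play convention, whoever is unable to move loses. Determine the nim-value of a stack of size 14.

2

G(0) = 0
G(1) = mex{0} = 1
G(2) = mex{1,0} = 2
G(3) = mex{2,1} = 0
G(4) = mex{0,2} = 1
G(5) = mex{1,0,0} = 2
G(6) = mex{2,1,1} = 0
G(7) = mex{0,2,2} = 1
G(8) = mex{1,0,0} = 2
G(9) = mex{2,1,1} = 0
G(10) = mex{0,2,2} = 1
G(11) = mex{1,0,0} = 2
G(12) = mex{2,1,1} = 0
G(13) = mex{0,2,2} = 1
G(14) = mex{1,0,0} = 2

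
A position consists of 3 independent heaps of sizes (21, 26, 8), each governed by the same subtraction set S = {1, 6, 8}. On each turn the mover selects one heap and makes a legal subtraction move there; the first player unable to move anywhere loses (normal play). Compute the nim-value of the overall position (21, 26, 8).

0

All heaps use S = {1, 6, 8}:
G(0) = 0
G(1) = mex{0} = 1
G(2) = mex{1} = 0
G(3) = mex{0} = 1
G(4) = mex{1} = 0
G(5) = mex{0} = 1
G(6) = mex{1,0} = 2
G(7) = mex{2,1} = 0
G(8) = mex{0,0,0} = 1
G(9) = mex{1,1,1} = 0
G(10) = mex{0,0,0} = 1
G(11) = mex{1,1,1} = 0
G(12) = mex{0,2,0} = 1
G(13) = mex{1,0,1} = 2
G(14) = mex{2,1,2} = 0
G(15) = mex{0,0,0} = 1
G(16) = mex{1,1,1} = 0
G(17) = mex{0,0,0} = 1
G(18) = mex{1,1,1} = 0
G(19) = mex{0,2,0} = 1
G(20) = mex{1,0,1} = 2
G(21) = mex{2,1,2} = 0
G(22) = mex{0,0,0} = 1
G(23) = mex{1,1,1} = 0
G(24) = mex{0,0,0} = 1
G(25) = mex{1,1,1} = 0
G(26) = mex{0,2,0} = 1
Heap A: G(21) = 0.
Heap B: G(26) = 1.
Heap C: G(8) = 1.
Combined Grundy value = 0 ⊕ 1 ⊕ 1 = 0.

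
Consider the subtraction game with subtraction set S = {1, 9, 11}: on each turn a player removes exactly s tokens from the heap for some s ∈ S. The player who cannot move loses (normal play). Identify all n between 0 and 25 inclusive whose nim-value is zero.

0, 2, 4, 6, 8, 10, 12, 14, 16, 18, 20, 22, 24

G(0) = 0
G(1) = mex{0} = 1
G(2) = mex{1} = 0
G(3) = mex{0} = 1
G(4) = mex{1} = 0
G(5) = mex{0} = 1
G(6) = mex{1} = 0
G(7) = mex{0} = 1
G(8) = mex{1} = 0
G(9) = mex{0,0} = 1
G(10) = mex{1,1} = 0
G(11) = mex{0,0,0} = 1
G(12) = mex{1,1,1} = 0
G(13) = mex{0,0,0} = 1
G(14) = mex{1,1,1} = 0
G(15) = mex{0,0,0} = 1
G(16) = mex{1,1,1} = 0
G(17) = mex{0,0,0} = 1
G(18) = mex{1,1,1} = 0
G(19) = mex{0,0,0} = 1
G(20) = mex{1,1,1} = 0
G(21) = mex{0,0,0} = 1
G(22) = mex{1,1,1} = 0
G(23) = mex{0,0,0} = 1
G(24) = mex{1,1,1} = 0
G(25) = mex{0,0,0} = 1
P-positions are exactly the n with G(n) = 0.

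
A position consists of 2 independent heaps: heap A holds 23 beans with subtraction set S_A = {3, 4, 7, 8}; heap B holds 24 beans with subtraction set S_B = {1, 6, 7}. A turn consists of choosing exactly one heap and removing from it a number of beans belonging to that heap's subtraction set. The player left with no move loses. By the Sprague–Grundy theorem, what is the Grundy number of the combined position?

Heap A, S = {3, 4, 7, 8}:
n :  0  1  2  3  4  5  6  7  8  9 10 11 12 13 14 15 16 17 18 19 20 21 22 23
G :  0  0  0  1  1  1  2  2  2  3  3  0  0  0  1  1  1  2  2  2  3  3  0  0
G_A(23) = 0.
Heap B, S = {1, 6, 7}:
G(0) = 0
G(1) = mex{0} = 1
G(2) = mex{1} = 0
G(3) = mex{0} = 1
G(4) = mex{1} = 0
G(5) = mex{0} = 1
G(6) = mex{1,0} = 2
G(7) = mex{2,1,0} = 3
G(8) = mex{3,0,1} = 2
G(9) = mex{2,1,0} = 3
G(10) = mex{3,0,1} = 2
G(11) = mex{2,1,0} = 3
G(12) = mex{3,2,1} = 0
G(13) = mex{0,3,2} = 1
G(14) = mex{1,2,3} = 0
G(15) = mex{0,3,2} = 1
G(16) = mex{1,2,3} = 0
G(17) = mex{0,3,2} = 1
G(18) = mex{1,0,3} = 2
G(19) = mex{2,1,0} = 3
G(20) = mex{3,0,1} = 2
G(21) = mex{2,1,0} = 3
G(22) = mex{3,0,1} = 2
G(23) = mex{2,1,0} = 3
G(24) = mex{3,2,1} = 0
G_B(24) = 0.
Combined Grundy value = 0 ⊕ 0 = 0.

0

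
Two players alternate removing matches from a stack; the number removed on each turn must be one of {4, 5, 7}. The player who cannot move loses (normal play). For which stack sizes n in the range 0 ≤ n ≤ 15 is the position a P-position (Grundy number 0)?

n :  0  1  2  3  4  5  6  7  8  9 10 11 12 13 14 15
G :  0  0  0  0  1  1  1  1  2  2  2  0  0  0  0  1
P-positions are exactly the n with G(n) = 0.

0, 1, 2, 3, 11, 12, 13, 14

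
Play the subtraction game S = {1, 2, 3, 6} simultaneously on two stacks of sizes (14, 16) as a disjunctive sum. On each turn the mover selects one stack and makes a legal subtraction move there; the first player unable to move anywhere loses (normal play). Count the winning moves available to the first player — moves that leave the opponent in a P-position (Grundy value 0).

All stacks use S = {1, 2, 3, 6}:
G(0) = 0
G(1) = mex{0} = 1
G(2) = mex{1,0} = 2
G(3) = mex{2,1,0} = 3
G(4) = mex{3,2,1} = 0
G(5) = mex{0,3,2} = 1
G(6) = mex{1,0,3,0} = 2
G(7) = mex{2,1,0,1} = 3
G(8) = mex{3,2,1,2} = 0
G(9) = mex{0,3,2,3} = 1
G(10) = mex{1,0,3,0} = 2
G(11) = mex{2,1,0,1} = 3
G(12) = mex{3,2,1,2} = 0
G(13) = mex{0,3,2,3} = 1
G(14) = mex{1,0,3,0} = 2
G(15) = mex{2,1,0,1} = 3
G(16) = mex{3,2,1,2} = 0
Stack A: G(14) = 2.
Stack B: G(16) = 0.
Combined Grundy value = 2 ⊕ 0 = 2.
A winning move leaves total XOR = 0, i.e. changes one component's Grundy value g to g ⊕ X where X is the current total.
Stack A: need g' = 2⊕2 = 0. Options: 14−1→G=1, 14−2→G=0, 14−3→G=3, 14−6→G=0. Hits: 2.
Stack B: need g' = 0⊕2 = 2. Options: 16−1→G=3, 16−2→G=2, 16−3→G=1, 16−6→G=2. Hits: 2.

4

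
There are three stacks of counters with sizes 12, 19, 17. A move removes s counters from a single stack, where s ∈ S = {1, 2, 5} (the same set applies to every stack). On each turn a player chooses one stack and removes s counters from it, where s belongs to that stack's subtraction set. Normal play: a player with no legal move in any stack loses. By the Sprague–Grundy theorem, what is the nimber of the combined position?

3

All stacks use S = {1, 2, 5}:
n :  0  1  2  3  4  5  6  7  8  9 10 11 12 13 14 15 16 17 18 19
G :  0  1  2  0  1  2  0  1  2  0  1  2  0  1  2  0  1  2  0  1
Stack A: G(12) = 0.
Stack B: G(19) = 1.
Stack C: G(17) = 2.
Combined Grundy value = 0 ⊕ 1 ⊕ 2 = 3.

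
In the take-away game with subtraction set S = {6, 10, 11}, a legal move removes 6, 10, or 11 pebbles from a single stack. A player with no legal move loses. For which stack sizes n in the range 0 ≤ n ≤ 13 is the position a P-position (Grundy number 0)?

n :  0  1  2  3  4  5  6  7  8  9 10 11 12 13
G :  0  0  0  0  0  0  1  1  1  1  1  1  2  2
P-positions are exactly the n with G(n) = 0.

0, 1, 2, 3, 4, 5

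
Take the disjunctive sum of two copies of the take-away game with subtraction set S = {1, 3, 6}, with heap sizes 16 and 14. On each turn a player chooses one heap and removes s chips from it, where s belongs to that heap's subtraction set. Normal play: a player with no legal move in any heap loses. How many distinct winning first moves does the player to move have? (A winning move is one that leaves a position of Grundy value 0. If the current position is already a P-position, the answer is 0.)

All heaps use S = {1, 3, 6}:
n :  0  1  2  3  4  5  6  7  8  9 10 11 12 13 14 15 16
G :  0  1  0  1  0  1  2  3  2  0  1  0  1  0  1  2  3
Heap A: G(16) = 3.
Heap B: G(14) = 1.
Combined Grundy value = 3 ⊕ 1 = 2.
A winning move leaves total XOR = 0, i.e. changes one component's Grundy value g to g ⊕ X where X is the current total.
Heap A: need g' = 3⊕2 = 1. Options: 16−1→G=2, 16−3→G=0, 16−6→G=1. Hits: 1.
Heap B: need g' = 1⊕2 = 3. Options: 14−1→G=0, 14−3→G=0, 14−6→G=2. Hits: 0.

1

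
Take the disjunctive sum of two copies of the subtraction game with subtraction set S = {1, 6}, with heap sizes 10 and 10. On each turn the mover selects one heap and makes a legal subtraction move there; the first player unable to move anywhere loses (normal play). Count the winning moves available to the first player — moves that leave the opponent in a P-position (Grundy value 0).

0

All heaps use S = {1, 6}:
G(0) = 0
G(1) = mex{0} = 1
G(2) = mex{1} = 0
G(3) = mex{0} = 1
G(4) = mex{1} = 0
G(5) = mex{0} = 1
G(6) = mex{1,0} = 2
G(7) = mex{2,1} = 0
G(8) = mex{0,0} = 1
G(9) = mex{1,1} = 0
G(10) = mex{0,0} = 1
Heap A: G(10) = 1.
Heap B: G(10) = 1.
Combined Grundy value = 1 ⊕ 1 = 0.
A winning move leaves total XOR = 0, i.e. changes one component's Grundy value g to g ⊕ X where X is the current total.
Heap A: target g' = 1⊕0 = 1, but every legal move changes the Grundy value (mex property), so 0 moves.
Heap B: target g' = 1⊕0 = 1, but every legal move changes the Grundy value (mex property), so 0 moves.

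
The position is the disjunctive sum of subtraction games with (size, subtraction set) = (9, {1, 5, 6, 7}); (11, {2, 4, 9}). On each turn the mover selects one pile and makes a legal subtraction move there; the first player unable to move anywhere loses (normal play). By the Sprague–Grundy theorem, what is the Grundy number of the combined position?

1

Pile A, S = {1, 5, 6, 7}:
G(0) = 0
G(1) = mex{0} = 1
G(2) = mex{1} = 0
G(3) = mex{0} = 1
G(4) = mex{1} = 0
G(5) = mex{0,0} = 1
G(6) = mex{1,1,0} = 2
G(7) = mex{2,0,1,0} = 3
G(8) = mex{3,1,0,1} = 2
G(9) = mex{2,0,1,0} = 3
G_A(9) = 3.
Pile B, S = {2, 4, 9}:
n :  0  1  2  3  4  5  6  7  8  9 10 11
G :  0  0  1  1  2  2  0  0  1  1  2  2
G_B(11) = 2.
Combined Grundy value = 3 ⊕ 2 = 1.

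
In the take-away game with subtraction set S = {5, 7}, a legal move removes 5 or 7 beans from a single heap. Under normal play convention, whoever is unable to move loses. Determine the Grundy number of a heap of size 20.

1

n :  0  1  2  3  4  5  6  7  8  9 10 11 12 13 14 15 16 17 18 19 20
G :  0  0  0  0  0  1  1  1  1  1  2  2  0  0  0  0  0  1  1  1  1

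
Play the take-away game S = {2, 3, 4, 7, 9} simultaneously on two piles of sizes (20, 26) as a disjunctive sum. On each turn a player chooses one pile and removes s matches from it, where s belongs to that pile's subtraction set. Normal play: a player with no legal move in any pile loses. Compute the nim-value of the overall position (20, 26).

6

All piles use S = {2, 3, 4, 7, 9}:
n :  0  1  2  3  4  5  6  7  8  9 10 11 12 13 14 15 16 17 18 19 20 21 22 23 24 25 26
G :  0  0  1  1  2  2  0  3  1  4  2  0  0  1  1  2  2  0  3  1  4  2  0  0  1  1  2
Pile A: G(20) = 4.
Pile B: G(26) = 2.
Combined Grundy value = 4 ⊕ 2 = 6.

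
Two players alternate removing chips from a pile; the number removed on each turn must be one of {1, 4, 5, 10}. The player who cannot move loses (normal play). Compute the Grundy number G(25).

G(0) = 0
G(1) = mex{0} = 1
G(2) = mex{1} = 0
G(3) = mex{0} = 1
G(4) = mex{1,0} = 2
G(5) = mex{2,1,0} = 3
G(6) = mex{3,0,1} = 2
G(7) = mex{2,1,0} = 3
G(8) = mex{3,2,1} = 0
G(9) = mex{0,3,2} = 1
G(10) = mex{1,2,3,0} = 4
G(11) = mex{4,3,2,1} = 0
G(12) = mex{0,0,3,0} = 1
G(13) = mex{1,1,0,1} = 2
G(14) = mex{2,4,1,2} = 0
G(15) = mex{0,0,4,3} = 1
G(16) = mex{1,1,0,2} = 3
G(17) = mex{3,2,1,3} = 0
G(18) = mex{0,0,2,0} = 1
G(19) = mex{1,1,0,1} = 2
G(20) = mex{2,3,1,4} = 0
G(21) = mex{0,0,3,0} = 1
G(22) = mex{1,1,0,1} = 2
G(23) = mex{2,2,1,2} = 0
G(24) = mex{0,0,2,0} = 1
G(25) = mex{1,1,0,1} = 2

2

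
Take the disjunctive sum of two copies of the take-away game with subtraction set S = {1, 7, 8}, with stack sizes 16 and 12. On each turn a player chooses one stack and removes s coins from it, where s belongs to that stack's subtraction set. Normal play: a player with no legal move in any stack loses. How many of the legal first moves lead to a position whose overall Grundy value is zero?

2

All stacks use S = {1, 7, 8}:
n :  0  1  2  3  4  5  6  7  8  9 10 11 12 13 14 15 16
G :  0  1  0  1  0  1  0  1  2  3  2  3  2  3  2  0  1
Stack A: G(16) = 1.
Stack B: G(12) = 2.
Combined Grundy value = 1 ⊕ 2 = 3.
A winning move leaves total XOR = 0, i.e. changes one component's Grundy value g to g ⊕ X where X is the current total.
Stack A: need g' = 1⊕3 = 2. Options: 16−1→G=0, 16−7→G=3, 16−8→G=2. Hits: 1.
Stack B: need g' = 2⊕3 = 1. Options: 12−1→G=3, 12−7→G=1, 12−8→G=0. Hits: 1.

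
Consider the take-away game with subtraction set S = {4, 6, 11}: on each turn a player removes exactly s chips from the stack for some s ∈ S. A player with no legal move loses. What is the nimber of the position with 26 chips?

2

n :  0  1  2  3  4  5  6  7  8  9 10 11 12 13 14 15 16 17 18 19 20 21 22 23 24 25 26
G :  0  0  0  0  1  1  1  1  2  2  0  2  3  3  1  0  2  0  0  1  0  1  1  2  1  0  2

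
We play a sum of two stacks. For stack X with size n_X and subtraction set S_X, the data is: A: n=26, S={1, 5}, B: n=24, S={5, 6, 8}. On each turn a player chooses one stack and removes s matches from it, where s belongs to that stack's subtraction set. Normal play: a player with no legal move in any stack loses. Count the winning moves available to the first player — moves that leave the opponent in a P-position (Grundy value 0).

1

Stack A, S = {1, 5}:
G(0) = 0
G(1) = mex{0} = 1
G(2) = mex{1} = 0
G(3) = mex{0} = 1
G(4) = mex{1} = 0
G(5) = mex{0,0} = 1
G(6) = mex{1,1} = 0
G(7) = mex{0,0} = 1
G(8) = mex{1,1} = 0
G(9) = mex{0,0} = 1
G(10) = mex{1,1} = 0
G(11) = mex{0,0} = 1
G(12) = mex{1,1} = 0
G(13) = mex{0,0} = 1
G(14) = mex{1,1} = 0
G(15) = mex{0,0} = 1
G(16) = mex{1,1} = 0
G(17) = mex{0,0} = 1
G(18) = mex{1,1} = 0
G(19) = mex{0,0} = 1
G(20) = mex{1,1} = 0
G(21) = mex{0,0} = 1
G(22) = mex{1,1} = 0
G(23) = mex{0,0} = 1
G(24) = mex{1,1} = 0
G(25) = mex{0,0} = 1
G(26) = mex{1,1} = 0
G_A(26) = 0.
Stack B, S = {5, 6, 8}:
n :  0  1  2  3  4  5  6  7  8  9 10 11 12 13 14 15 16 17 18 19 20 21 22 23 24
G :  0  0  0  0  0  1  1  1  1  1  2  2  2  0  0  0  0  0  1  1  1  1  1  2  2
G_B(24) = 2.
Combined Grundy value = 0 ⊕ 2 = 2.
A winning move leaves total XOR = 0, i.e. changes one component's Grundy value g to g ⊕ X where X is the current total.
Stack A: need g' = 0⊕2 = 2. Options: 26−1→G=1, 26−5→G=1. Hits: 0.
Stack B: need g' = 2⊕2 = 0. Options: 24−5→G=1, 24−6→G=1, 24−8→G=0. Hits: 1.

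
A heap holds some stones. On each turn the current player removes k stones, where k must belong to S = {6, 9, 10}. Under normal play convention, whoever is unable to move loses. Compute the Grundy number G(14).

n :  0  1  2  3  4  5  6  7  8  9 10 11 12 13 14
G :  0  0  0  0  0  0  1  1  1  1  1  1  2  2  2

2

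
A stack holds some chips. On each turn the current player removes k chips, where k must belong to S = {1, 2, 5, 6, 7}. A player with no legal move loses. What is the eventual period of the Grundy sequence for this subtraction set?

G(0) = 0
G(1) = mex{0} = 1
G(2) = mex{1,0} = 2
G(3) = mex{2,1} = 0
G(4) = mex{0,2} = 1
G(5) = mex{1,0,0} = 2
G(6) = mex{2,1,1,0} = 3
G(7) = mex{3,2,2,1,0} = 4
G(8) = mex{4,3,0,2,1} = 5
G(9) = mex{5,4,1,0,2} = 3
G(10) = mex{3,5,2,1,0} = 4
G(11) = mex{4,3,3,2,1} = 0
G(12) = mex{0,4,4,3,2} = 1
G(13) = mex{1,0,5,4,3} = 2
G(14) = mex{2,1,3,5,4} = 0
G(15) = mex{0,2,4,3,5} = 1
G(16) = mex{1,0,0,4,3} = 2
G(17) = mex{2,1,1,0,4} = 3
G(18) = mex{3,2,2,1,0} = 4
G(19) = mex{4,3,0,2,1} = 5
G(20) = mex{5,4,1,0,2} = 3
G(21) = mex{3,5,2,1,0} = 4
G(22) = mex{4,3,3,2,1} = 0
G(23) = mex{0,4,4,3,2} = 1
G(n+11) = G(n) holds for n = 0,…,6 (a full window of length max(S) = 7), so the sequence is purely periodic with period 11.

11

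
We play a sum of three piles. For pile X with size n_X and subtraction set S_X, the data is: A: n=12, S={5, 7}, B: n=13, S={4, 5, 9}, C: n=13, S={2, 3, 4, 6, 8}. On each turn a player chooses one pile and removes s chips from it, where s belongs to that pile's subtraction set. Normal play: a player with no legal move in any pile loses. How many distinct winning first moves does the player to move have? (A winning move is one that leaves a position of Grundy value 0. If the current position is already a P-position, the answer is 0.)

5

Pile A, S = {5, 7}:
n :  0  1  2  3  4  5  6  7  8  9 10 11 12
G :  0  0  0  0  0  1  1  1  1  1  2  2  0
G_A(12) = 0.
Pile B, S = {4, 5, 9}:
n :  0  1  2  3  4  5  6  7  8  9 10 11 12 13
G :  0  0  0  0  1  1  1  1  2  2  2  2  3  0
G_B(13) = 0.
Pile C, S = {2, 3, 4, 6, 8}:
G(0) = 0
G(1) = mex{} = 0
G(2) = mex{0} = 1
G(3) = mex{0,0} = 1
G(4) = mex{1,0,0} = 2
G(5) = mex{1,1,0} = 2
G(6) = mex{2,1,1,0} = 3
G(7) = mex{2,2,1,0} = 3
G(8) = mex{3,2,2,1,0} = 4
G(9) = mex{3,3,2,1,0} = 4
G(10) = mex{4,3,3,2,1} = 0
G(11) = mex{4,4,3,2,1} = 0
G(12) = mex{0,4,4,3,2} = 1
G(13) = mex{0,0,4,3,2} = 1
G_C(13) = 1.
Combined Grundy value = 0 ⊕ 0 ⊕ 1 = 1.
A winning move leaves total XOR = 0, i.e. changes one component's Grundy value g to g ⊕ X where X is the current total.
Pile A: need g' = 0⊕1 = 1. Options: 12−5→G=1, 12−7→G=1. Hits: 2.
Pile B: need g' = 0⊕1 = 1. Options: 13−4→G=2, 13−5→G=2, 13−9→G=1. Hits: 1.
Pile C: need g' = 1⊕1 = 0. Options: 13−2→G=0, 13−3→G=0, 13−4→G=4, 13−6→G=3, 13−8→G=2. Hits: 2.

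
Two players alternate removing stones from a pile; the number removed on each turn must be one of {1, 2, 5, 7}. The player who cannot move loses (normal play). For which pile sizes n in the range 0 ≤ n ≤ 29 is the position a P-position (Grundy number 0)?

G(0) = 0
G(1) = mex{0} = 1
G(2) = mex{1,0} = 2
G(3) = mex{2,1} = 0
G(4) = mex{0,2} = 1
G(5) = mex{1,0,0} = 2
G(6) = mex{2,1,1} = 0
G(7) = mex{0,2,2,0} = 1
G(8) = mex{1,0,0,1} = 2
G(9) = mex{2,1,1,2} = 0
G(10) = mex{0,2,2,0} = 1
G(11) = mex{1,0,0,1} = 2
G(12) = mex{2,1,1,2} = 0
G(13) = mex{0,2,2,0} = 1
G(14) = mex{1,0,0,1} = 2
G(15) = mex{2,1,1,2} = 0
G(16) = mex{0,2,2,0} = 1
G(17) = mex{1,0,0,1} = 2
G(18) = mex{2,1,1,2} = 0
G(19) = mex{0,2,2,0} = 1
G(20) = mex{1,0,0,1} = 2
G(21) = mex{2,1,1,2} = 0
G(22) = mex{0,2,2,0} = 1
G(23) = mex{1,0,0,1} = 2
G(24) = mex{2,1,1,2} = 0
G(25) = mex{0,2,2,0} = 1
G(26) = mex{1,0,0,1} = 2
G(27) = mex{2,1,1,2} = 0
G(28) = mex{0,2,2,0} = 1
G(29) = mex{1,0,0,1} = 2
P-positions are exactly the n with G(n) = 0.

0, 3, 6, 9, 12, 15, 18, 21, 24, 27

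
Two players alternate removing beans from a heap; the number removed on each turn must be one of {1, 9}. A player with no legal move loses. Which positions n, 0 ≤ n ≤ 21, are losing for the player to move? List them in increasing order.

n :  0  1  2  3  4  5  6  7  8  9 10 11 12 13 14 15 16 17 18 19 20 21
G :  0  1  0  1  0  1  0  1  0  1  0  1  0  1  0  1  0  1  0  1  0  1
P-positions are exactly the n with G(n) = 0.

0, 2, 4, 6, 8, 10, 12, 14, 16, 18, 20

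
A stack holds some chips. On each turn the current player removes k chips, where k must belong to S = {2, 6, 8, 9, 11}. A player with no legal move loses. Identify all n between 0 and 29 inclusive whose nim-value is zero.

0, 1, 4, 5, 17, 18, 21, 22

n :  0  1  2  3  4  5  6  7  8  9 10 11 12 13 14 15 16 17 18 19 20 21 22 23 24 25 26 27 28 29
G :  0  0  1  1  0  0  1  1  2  2  3  3  2  2  3  3  4  0  0  1  1  0  0  1  1  2  2  3  3  2
P-positions are exactly the n with G(n) = 0.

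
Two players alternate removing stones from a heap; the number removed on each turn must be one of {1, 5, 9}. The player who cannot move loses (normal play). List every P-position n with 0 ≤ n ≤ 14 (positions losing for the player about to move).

0, 2, 4, 6, 8, 10, 12, 14

G(0) = 0
G(1) = mex{0} = 1
G(2) = mex{1} = 0
G(3) = mex{0} = 1
G(4) = mex{1} = 0
G(5) = mex{0,0} = 1
G(6) = mex{1,1} = 0
G(7) = mex{0,0} = 1
G(8) = mex{1,1} = 0
G(9) = mex{0,0,0} = 1
G(10) = mex{1,1,1} = 0
G(11) = mex{0,0,0} = 1
G(12) = mex{1,1,1} = 0
G(13) = mex{0,0,0} = 1
G(14) = mex{1,1,1} = 0
P-positions are exactly the n with G(n) = 0.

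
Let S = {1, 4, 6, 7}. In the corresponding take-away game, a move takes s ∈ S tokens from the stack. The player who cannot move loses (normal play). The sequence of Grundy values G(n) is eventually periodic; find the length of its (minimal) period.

13

n :  0  1  2  3  4  5  6  7  8  9 10 11 12 13 14 15 16 17 18 19 20 21 22 23 24 25 26 27
G :  0  1  0  1  2  0  1  2  3  2  0  1  2  0  1  0  1  2  0  1  2  3  2  0  1  2  0  1
G(n+13) = G(n) holds for n = 0,…,6 (a full window of length max(S) = 7), so the sequence is purely periodic with period 13.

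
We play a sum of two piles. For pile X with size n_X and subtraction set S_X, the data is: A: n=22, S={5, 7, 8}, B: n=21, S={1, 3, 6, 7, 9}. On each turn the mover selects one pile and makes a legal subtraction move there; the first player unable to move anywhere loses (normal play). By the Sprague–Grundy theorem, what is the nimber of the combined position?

Pile A, S = {5, 7, 8}:
n :  0  1  2  3  4  5  6  7  8  9 10 11 12 13 14 15 16 17 18 19 20 21 22
G :  0  0  0  0  0  1  1  1  1  1  2  2  2  0  0  0  0  0  1  1  1  1  1
G_A(22) = 1.
Pile B, S = {1, 3, 6, 7, 9}:
n :  0  1  2  3  4  5  6  7  8  9 10 11 12 13 14 15 16 17 18 19 20 21
G :  0  1  0  1  0  1  2  3  2  3  2  3  0  1  0  1  0  1  2  3  2  3
G_B(21) = 3.
Combined Grundy value = 1 ⊕ 3 = 2.

2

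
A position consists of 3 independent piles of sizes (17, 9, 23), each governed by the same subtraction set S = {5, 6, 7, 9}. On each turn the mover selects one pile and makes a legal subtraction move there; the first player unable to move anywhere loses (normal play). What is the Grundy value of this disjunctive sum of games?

All piles use S = {5, 6, 7, 9}:
G(0) = 0
G(1) = mex{} = 0
G(2) = mex{} = 0
G(3) = mex{} = 0
G(4) = mex{} = 0
G(5) = mex{0} = 1
G(6) = mex{0,0} = 1
G(7) = mex{0,0,0} = 1
G(8) = mex{0,0,0} = 1
G(9) = mex{0,0,0,0} = 1
G(10) = mex{1,0,0,0} = 2
G(11) = mex{1,1,0,0} = 2
G(12) = mex{1,1,1,0} = 2
G(13) = mex{1,1,1,0} = 2
G(14) = mex{1,1,1,1} = 0
G(15) = mex{2,1,1,1} = 0
G(16) = mex{2,2,1,1} = 0
G(17) = mex{2,2,2,1} = 0
G(18) = mex{2,2,2,1} = 0
G(19) = mex{0,2,2,2} = 1
G(20) = mex{0,0,2,2} = 1
G(21) = mex{0,0,0,2} = 1
G(22) = mex{0,0,0,2} = 1
G(23) = mex{0,0,0,0} = 1
Pile A: G(17) = 0.
Pile B: G(9) = 1.
Pile C: G(23) = 1.
Combined Grundy value = 0 ⊕ 1 ⊕ 1 = 0.

0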